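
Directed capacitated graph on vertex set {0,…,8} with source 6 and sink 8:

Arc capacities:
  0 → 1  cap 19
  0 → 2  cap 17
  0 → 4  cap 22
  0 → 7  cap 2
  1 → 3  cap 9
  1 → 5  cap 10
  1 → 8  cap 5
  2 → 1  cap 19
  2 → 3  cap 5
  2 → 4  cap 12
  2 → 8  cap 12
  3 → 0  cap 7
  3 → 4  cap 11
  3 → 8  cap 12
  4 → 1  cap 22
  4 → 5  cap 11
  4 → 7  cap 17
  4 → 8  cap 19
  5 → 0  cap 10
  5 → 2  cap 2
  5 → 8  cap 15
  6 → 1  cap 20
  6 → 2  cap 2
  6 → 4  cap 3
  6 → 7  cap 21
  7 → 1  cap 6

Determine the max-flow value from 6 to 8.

augment #1: 6→1→8 bottleneck 5, total now 5
augment #2: 6→2→8 bottleneck 2, total now 7
augment #3: 6→4→8 bottleneck 3, total now 10
augment #4: 6→1→3→8 bottleneck 9, total now 19
augment #5: 6→1→5→8 bottleneck 6, total now 25
augment #6: 6→7→1→5→8 bottleneck 4, total now 29

Maximum flow value: 29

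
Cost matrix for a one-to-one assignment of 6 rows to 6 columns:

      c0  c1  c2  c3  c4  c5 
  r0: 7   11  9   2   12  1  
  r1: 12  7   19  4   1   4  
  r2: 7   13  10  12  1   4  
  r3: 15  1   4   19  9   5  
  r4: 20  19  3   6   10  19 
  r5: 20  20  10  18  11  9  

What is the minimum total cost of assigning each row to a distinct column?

Minimum assignment cost: 23

optimal assignment: row0→col3 (cost 2), row1→col4 (cost 1), row2→col0 (cost 7), row3→col1 (cost 1), row4→col2 (cost 3), row5→col5 (cost 9)
total = 2 + 1 + 7 + 1 + 3 + 9 = 23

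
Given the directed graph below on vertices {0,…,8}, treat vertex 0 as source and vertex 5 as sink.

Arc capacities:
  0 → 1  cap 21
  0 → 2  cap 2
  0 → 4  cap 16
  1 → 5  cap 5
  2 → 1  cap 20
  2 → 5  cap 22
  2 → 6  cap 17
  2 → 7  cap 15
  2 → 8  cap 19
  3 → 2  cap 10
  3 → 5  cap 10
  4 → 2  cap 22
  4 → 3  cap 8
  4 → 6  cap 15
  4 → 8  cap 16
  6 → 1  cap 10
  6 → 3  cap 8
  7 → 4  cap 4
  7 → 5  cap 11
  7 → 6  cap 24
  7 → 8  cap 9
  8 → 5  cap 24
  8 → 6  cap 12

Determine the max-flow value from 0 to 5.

augment #1: 0→1→5 bottleneck 5, total now 5
augment #2: 0→2→5 bottleneck 2, total now 7
augment #3: 0→4→2→5 bottleneck 16, total now 23

Maximum flow value: 23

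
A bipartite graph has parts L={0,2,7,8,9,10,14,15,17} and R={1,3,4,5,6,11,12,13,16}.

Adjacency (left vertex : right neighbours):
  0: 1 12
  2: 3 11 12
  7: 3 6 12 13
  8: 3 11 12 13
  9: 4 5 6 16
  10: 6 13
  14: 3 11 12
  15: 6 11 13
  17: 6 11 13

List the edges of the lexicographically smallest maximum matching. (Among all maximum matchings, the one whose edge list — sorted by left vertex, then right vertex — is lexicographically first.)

Lex-smallest maximum matching: {(0,1), (2,3), (7,6), (8,11), (9,4), (10,13), (14,12)}

|M| = 7 (so the lex-smallest maximum matching has 7 edges)
process left vertices in ascending order; for each, take the smallest-labelled available neighbour that still permits 7 edges overall, or leave it unmatched if none does
lex-smallest matching: {0-1, 2-3, 7-6, 8-11, 9-4, 10-13, 14-12}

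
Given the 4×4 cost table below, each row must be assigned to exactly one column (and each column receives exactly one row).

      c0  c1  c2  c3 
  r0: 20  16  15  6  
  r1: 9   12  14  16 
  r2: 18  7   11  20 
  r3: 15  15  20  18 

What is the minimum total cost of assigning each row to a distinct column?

optimal assignment: row0→col3 (cost 6), row1→col0 (cost 9), row2→col2 (cost 11), row3→col1 (cost 15)
total = 6 + 9 + 11 + 15 = 41

Minimum assignment cost: 41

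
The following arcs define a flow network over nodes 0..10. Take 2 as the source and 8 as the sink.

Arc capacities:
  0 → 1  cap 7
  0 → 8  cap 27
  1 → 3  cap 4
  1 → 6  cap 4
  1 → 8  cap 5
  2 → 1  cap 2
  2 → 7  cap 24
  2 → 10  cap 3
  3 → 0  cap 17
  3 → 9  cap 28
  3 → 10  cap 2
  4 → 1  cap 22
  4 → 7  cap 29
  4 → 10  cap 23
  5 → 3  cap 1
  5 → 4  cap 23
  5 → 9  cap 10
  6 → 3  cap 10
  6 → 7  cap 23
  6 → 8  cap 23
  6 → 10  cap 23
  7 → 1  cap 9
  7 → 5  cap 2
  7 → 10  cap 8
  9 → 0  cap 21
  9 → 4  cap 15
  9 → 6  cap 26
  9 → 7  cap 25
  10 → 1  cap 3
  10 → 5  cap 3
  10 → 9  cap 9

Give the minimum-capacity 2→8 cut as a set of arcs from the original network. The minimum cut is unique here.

augment #1: 2→1→8 push 2
augment #2: 2→7→1→8 push 3
augment #3: 2→7→1→6→8 push 4
augment #4: 2→10→9→0→8 push 3
augment #5: 2→7→1→3→0→8 push 2
augment #6: 2→7→5→3→0→8 push 1
augment #7: 2→7→5→9→0→8 push 1
augment #8: 2→7→10→9→0→8 push 6
augment #9: 2→7→10→1→3→0→8 push 2
max flow = 24; residual-reachable set from 2 gives S-side
cut edges (S→T): {(2,1), (2,10), (7,1), (7,5), (7,10)} total cap 24

Min-cut arcs: {(2,1), (2,10), (7,1), (7,5), (7,10)} (total capacity 24)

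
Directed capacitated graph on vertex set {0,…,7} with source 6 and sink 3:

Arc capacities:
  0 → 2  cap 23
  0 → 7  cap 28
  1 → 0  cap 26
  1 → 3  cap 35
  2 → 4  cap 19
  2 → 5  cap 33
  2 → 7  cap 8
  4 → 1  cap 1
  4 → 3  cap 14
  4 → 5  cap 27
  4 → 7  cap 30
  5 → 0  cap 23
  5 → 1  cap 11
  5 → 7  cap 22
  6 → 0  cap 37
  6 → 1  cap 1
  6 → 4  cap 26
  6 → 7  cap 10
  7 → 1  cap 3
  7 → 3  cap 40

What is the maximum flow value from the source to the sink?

Maximum flow value: 70

augment #1: 6→1→3 bottleneck 1, total now 1
augment #2: 6→4→3 bottleneck 14, total now 15
augment #3: 6→7→3 bottleneck 10, total now 25
augment #4: 6→0→7→3 bottleneck 28, total now 53
augment #5: 6→4→1→3 bottleneck 1, total now 54
augment #6: 6→4→7→3 bottleneck 2, total now 56
augment #7: 6→4→5→1→3 bottleneck 9, total now 65
augment #8: 6→0→2→5→1→3 bottleneck 2, total now 67
augment #9: 6→0→2→7→1→3 bottleneck 3, total now 70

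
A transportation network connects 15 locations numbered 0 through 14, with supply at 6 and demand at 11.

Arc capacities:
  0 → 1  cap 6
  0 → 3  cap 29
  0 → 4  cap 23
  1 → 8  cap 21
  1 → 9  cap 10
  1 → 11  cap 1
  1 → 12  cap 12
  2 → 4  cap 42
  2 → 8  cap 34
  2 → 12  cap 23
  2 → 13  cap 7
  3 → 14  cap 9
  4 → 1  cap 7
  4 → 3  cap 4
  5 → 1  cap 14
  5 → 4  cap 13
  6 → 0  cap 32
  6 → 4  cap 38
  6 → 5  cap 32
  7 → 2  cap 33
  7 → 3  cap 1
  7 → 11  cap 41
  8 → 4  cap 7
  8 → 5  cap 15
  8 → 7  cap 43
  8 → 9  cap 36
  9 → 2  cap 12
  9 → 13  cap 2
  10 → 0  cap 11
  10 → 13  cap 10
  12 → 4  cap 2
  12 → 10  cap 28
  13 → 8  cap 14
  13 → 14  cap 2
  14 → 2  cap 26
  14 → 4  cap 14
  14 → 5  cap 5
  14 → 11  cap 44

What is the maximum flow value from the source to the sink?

Maximum flow value: 36

augment #1: 6→0→1→11 bottleneck 1, total now 1
augment #2: 6→0→3→14→11 bottleneck 9, total now 10
augment #3: 6→0→1→8→7→11 bottleneck 5, total now 15
augment #4: 6→4→1→8→7→11 bottleneck 7, total now 22
augment #5: 6→5→1→8→7→11 bottleneck 9, total now 31
augment #6: 6→5→1→9→13→14→11 bottleneck 2, total now 33
augment #7: 6→5→1→9→2→8→7→11 bottleneck 3, total now 36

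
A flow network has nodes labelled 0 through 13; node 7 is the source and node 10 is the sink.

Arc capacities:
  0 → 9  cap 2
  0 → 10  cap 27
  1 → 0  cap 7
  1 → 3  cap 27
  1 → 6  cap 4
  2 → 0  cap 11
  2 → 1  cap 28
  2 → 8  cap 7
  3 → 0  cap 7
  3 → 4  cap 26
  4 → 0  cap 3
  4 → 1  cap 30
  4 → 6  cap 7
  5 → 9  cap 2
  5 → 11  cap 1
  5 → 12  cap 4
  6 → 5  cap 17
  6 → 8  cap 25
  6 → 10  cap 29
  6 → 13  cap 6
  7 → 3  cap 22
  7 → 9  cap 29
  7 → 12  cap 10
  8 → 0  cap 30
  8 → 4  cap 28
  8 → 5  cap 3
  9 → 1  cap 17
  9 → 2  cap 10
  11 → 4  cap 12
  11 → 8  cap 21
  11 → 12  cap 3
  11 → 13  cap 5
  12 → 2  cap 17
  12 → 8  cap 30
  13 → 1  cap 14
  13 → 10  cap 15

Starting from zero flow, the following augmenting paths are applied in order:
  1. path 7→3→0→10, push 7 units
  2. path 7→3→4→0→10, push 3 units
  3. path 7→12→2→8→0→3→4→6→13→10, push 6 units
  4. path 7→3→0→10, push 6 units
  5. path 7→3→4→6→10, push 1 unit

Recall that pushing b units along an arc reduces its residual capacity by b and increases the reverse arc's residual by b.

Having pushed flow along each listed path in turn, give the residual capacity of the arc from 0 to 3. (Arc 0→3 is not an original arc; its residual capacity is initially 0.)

after path 1 (7→3→0→10, push 7): res(0,3)=7
after path 2 (7→3→4→0→10, push 3): res(0,3)=7
after path 3 (7→12→2→8→0→3→4→6→13→10, push 6): res(0,3)=1
after path 4 (7→3→0→10, push 6): res(0,3)=7
after path 5 (7→3→4→6→10, push 1): res(0,3)=7

Residual capacity of (0,3): 7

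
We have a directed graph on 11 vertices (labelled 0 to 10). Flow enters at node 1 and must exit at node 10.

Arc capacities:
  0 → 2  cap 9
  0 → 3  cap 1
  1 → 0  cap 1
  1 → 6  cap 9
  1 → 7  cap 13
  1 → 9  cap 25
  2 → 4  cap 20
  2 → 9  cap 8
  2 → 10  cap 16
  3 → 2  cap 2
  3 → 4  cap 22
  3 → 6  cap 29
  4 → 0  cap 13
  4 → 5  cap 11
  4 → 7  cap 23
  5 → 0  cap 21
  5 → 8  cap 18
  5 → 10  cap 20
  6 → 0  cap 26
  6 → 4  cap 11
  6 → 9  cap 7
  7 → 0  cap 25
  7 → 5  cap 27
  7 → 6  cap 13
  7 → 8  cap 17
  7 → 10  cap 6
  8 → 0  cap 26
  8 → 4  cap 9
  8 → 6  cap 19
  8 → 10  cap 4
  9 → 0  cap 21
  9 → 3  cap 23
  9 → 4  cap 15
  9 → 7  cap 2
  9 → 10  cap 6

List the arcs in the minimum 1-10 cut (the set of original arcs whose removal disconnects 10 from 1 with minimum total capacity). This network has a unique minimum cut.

Min-cut arcs: {(0,2), (3,2), (5,10), (7,10), (8,10), (9,10)} (total capacity 47)

augment #1: 1→7→10 push 6
augment #2: 1→9→10 push 6
augment #3: 1→0→2→10 push 1
augment #4: 1→7→5→10 push 7
augment #5: 1→6→0→2→10 push 8
augment #6: 1→6→4→5→10 push 1
augment #7: 1→9→3→2→10 push 2
augment #8: 1→9→4→5→10 push 10
augment #9: 1→9→7→5→10 push 2
augment #10: 1→9→4→7→8→10 push 4
max flow = 47; residual-reachable set from 1 gives S-side
cut edges (S→T): {(0,2), (3,2), (5,10), (7,10), (8,10), (9,10)} total cap 47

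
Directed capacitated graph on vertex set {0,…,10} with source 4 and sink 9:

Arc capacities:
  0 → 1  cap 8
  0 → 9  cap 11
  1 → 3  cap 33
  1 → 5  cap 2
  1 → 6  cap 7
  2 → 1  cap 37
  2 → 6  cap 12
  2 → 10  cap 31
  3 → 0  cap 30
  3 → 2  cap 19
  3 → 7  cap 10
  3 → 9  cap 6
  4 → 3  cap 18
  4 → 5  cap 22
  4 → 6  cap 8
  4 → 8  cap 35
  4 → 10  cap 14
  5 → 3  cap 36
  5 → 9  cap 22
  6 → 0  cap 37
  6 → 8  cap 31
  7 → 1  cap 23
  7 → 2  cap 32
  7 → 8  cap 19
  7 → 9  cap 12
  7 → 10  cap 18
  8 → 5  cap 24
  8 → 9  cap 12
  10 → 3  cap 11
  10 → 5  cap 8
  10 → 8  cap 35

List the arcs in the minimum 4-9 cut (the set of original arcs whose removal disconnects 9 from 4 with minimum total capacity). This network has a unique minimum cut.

augment #1: 4→3→9 push 6
augment #2: 4→5→9 push 22
augment #3: 4→8→9 push 12
augment #4: 4→3→0→9 push 11
augment #5: 4→3→7→9 push 1
augment #6: 4→10→3→7→9 push 9
max flow = 61; residual-reachable set from 4 gives S-side
cut edges (S→T): {(0,9), (3,7), (3,9), (5,9), (8,9)} total cap 61

Min-cut arcs: {(0,9), (3,7), (3,9), (5,9), (8,9)} (total capacity 61)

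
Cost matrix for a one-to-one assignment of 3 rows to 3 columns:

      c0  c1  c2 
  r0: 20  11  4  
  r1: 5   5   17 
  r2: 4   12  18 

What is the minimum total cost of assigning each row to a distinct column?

Minimum assignment cost: 13

optimal assignment: row0→col2 (cost 4), row1→col1 (cost 5), row2→col0 (cost 4)
total = 4 + 5 + 4 = 13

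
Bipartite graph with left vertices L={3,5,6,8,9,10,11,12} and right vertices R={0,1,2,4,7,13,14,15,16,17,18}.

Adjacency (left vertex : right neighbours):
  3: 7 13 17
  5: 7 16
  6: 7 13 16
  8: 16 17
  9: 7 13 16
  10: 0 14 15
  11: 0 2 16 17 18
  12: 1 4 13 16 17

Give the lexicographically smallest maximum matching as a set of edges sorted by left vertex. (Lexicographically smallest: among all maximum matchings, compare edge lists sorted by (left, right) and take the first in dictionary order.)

Lex-smallest maximum matching: {(3,7), (5,16), (6,13), (8,17), (10,0), (11,2), (12,1)}

|M| = 7 (so the lex-smallest maximum matching has 7 edges)
process left vertices in ascending order; for each, take the smallest-labelled available neighbour that still permits 7 edges overall, or leave it unmatched if none does
lex-smallest matching: {3-7, 5-16, 6-13, 8-17, 10-0, 11-2, 12-1}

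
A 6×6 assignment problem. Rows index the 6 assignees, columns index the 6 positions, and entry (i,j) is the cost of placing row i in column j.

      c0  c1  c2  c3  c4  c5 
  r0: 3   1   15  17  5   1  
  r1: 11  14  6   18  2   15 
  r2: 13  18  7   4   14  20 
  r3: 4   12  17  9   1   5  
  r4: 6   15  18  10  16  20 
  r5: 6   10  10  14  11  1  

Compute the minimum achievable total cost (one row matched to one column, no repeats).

optimal assignment: row0→col1 (cost 1), row1→col2 (cost 6), row2→col3 (cost 4), row3→col4 (cost 1), row4→col0 (cost 6), row5→col5 (cost 1)
total = 1 + 6 + 4 + 1 + 6 + 1 = 19

Minimum assignment cost: 19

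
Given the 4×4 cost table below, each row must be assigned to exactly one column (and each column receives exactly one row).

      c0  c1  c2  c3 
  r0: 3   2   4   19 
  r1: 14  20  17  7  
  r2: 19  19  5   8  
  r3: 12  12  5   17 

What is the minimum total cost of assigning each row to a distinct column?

Minimum assignment cost: 26

optimal assignment: row0→col1 (cost 2), row1→col3 (cost 7), row2→col2 (cost 5), row3→col0 (cost 12)
total = 2 + 7 + 5 + 12 = 26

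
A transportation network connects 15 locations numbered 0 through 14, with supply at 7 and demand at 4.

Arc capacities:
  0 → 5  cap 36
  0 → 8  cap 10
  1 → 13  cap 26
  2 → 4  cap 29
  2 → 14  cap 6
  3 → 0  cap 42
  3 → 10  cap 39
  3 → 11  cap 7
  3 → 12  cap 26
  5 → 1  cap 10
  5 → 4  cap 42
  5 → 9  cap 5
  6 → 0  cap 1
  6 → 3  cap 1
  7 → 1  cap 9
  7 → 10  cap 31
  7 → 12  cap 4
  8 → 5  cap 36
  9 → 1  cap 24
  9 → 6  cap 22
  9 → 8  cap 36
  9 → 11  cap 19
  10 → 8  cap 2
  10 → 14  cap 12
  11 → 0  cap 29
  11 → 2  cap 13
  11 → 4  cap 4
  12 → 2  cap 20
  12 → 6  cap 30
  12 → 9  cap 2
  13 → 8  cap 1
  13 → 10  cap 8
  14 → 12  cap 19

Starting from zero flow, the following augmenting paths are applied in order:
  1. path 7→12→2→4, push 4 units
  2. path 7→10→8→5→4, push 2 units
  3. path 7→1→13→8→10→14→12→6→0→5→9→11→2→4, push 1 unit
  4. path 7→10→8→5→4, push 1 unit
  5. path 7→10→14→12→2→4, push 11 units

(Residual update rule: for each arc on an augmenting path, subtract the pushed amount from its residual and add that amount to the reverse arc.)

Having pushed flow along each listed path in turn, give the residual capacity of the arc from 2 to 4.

after path 1 (7→12→2→4, push 4): res(2,4)=25
after path 2 (7→10→8→5→4, push 2): res(2,4)=25
after path 3 (7→1→13→8→10→14→12→6→0→5→9→11→2→4, push 1): res(2,4)=24
after path 4 (7→10→8→5→4, push 1): res(2,4)=24
after path 5 (7→10→14→12→2→4, push 11): res(2,4)=13

Residual capacity of (2,4): 13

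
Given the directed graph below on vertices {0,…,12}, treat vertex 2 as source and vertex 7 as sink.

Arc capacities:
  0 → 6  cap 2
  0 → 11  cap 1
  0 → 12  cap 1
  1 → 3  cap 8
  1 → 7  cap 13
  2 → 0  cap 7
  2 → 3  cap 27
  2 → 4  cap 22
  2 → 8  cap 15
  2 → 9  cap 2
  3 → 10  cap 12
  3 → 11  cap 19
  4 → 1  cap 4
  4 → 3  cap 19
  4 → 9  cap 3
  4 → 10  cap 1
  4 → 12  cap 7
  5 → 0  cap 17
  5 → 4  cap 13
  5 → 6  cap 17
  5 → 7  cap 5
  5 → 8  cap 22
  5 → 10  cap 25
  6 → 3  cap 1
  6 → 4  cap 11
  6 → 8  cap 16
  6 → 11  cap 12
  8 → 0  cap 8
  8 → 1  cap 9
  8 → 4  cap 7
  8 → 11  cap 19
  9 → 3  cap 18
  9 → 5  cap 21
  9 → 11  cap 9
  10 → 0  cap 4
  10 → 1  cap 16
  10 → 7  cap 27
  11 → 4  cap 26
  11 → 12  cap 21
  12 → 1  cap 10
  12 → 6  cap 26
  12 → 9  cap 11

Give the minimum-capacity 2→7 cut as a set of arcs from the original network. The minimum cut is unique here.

Min-cut arcs: {(1,7), (2,9), (3,10), (4,9), (4,10), (12,9)} (total capacity 42)

augment #1: 2→3→10→7 push 12
augment #2: 2→4→1→7 push 4
augment #3: 2→4→10→7 push 1
augment #4: 2→8→1→7 push 9
augment #5: 2→9→5→7 push 2
augment #6: 2→4→9→5→7 push 3
augment #7: 2→0→12→9→5→10→7 push 1
augment #8: 2→4→12→9→5→10→7 push 7
augment #9: 2→0→11→12→9→5→10→7 push 1
augment #10: 2→3→11→12→9→5→10→7 push 2
max flow = 42; residual-reachable set from 2 gives S-side
cut edges (S→T): {(1,7), (2,9), (3,10), (4,9), (4,10), (12,9)} total cap 42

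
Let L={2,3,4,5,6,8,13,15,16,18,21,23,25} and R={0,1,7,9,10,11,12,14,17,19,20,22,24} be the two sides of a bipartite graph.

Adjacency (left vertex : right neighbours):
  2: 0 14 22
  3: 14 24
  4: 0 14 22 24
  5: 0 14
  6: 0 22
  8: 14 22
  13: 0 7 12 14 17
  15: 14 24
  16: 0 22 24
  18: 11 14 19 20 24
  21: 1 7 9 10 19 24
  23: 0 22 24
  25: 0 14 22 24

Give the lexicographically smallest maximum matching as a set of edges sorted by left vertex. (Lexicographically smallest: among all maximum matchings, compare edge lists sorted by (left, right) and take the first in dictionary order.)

Lex-smallest maximum matching: {(2,0), (3,14), (4,22), (13,7), (15,24), (18,11), (21,1)}

|M| = 7 (so the lex-smallest maximum matching has 7 edges)
process left vertices in ascending order; for each, take the smallest-labelled available neighbour that still permits 7 edges overall, or leave it unmatched if none does
lex-smallest matching: {2-0, 3-14, 4-22, 13-7, 15-24, 18-11, 21-1}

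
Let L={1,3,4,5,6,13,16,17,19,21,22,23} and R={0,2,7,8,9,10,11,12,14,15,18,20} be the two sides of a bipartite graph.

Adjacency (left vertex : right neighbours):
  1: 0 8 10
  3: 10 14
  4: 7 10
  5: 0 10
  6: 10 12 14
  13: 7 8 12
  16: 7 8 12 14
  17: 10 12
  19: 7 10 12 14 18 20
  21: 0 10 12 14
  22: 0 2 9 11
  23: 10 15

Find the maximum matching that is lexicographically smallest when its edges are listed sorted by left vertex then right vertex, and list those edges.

Lex-smallest maximum matching: {(1,0), (3,10), (4,7), (6,12), (13,8), (16,14), (19,18), (22,2), (23,15)}

|M| = 9 (so the lex-smallest maximum matching has 9 edges)
process left vertices in ascending order; for each, take the smallest-labelled available neighbour that still permits 9 edges overall, or leave it unmatched if none does
lex-smallest matching: {1-0, 3-10, 4-7, 6-12, 13-8, 16-14, 19-18, 22-2, 23-15}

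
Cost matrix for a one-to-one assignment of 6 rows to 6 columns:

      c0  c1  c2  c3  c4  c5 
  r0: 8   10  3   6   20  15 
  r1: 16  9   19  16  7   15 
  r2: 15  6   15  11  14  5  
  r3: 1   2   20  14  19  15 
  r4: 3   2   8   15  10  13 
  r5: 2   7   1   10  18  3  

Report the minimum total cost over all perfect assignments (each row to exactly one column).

Minimum assignment cost: 22

optimal assignment: row0→col3 (cost 6), row1→col4 (cost 7), row2→col5 (cost 5), row3→col0 (cost 1), row4→col1 (cost 2), row5→col2 (cost 1)
total = 6 + 7 + 5 + 1 + 2 + 1 = 22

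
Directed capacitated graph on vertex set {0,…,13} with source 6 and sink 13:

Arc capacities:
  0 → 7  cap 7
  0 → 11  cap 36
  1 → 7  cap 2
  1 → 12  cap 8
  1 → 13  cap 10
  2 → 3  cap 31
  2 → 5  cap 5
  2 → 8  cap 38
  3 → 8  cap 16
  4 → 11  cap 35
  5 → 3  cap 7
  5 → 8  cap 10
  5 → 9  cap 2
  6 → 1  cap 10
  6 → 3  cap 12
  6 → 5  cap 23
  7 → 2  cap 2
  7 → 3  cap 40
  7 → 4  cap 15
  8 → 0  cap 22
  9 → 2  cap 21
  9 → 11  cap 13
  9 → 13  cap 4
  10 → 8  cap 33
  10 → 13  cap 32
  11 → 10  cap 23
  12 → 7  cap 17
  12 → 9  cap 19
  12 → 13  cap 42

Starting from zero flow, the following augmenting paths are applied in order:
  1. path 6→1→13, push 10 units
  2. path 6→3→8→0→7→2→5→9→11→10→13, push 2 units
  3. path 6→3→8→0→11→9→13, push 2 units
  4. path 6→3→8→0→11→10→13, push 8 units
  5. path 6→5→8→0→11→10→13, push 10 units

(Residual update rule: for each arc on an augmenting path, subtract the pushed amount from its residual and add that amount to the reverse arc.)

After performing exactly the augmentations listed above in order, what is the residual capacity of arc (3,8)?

after path 1 (6→1→13, push 10): res(3,8)=16
after path 2 (6→3→8→0→7→2→5→9→11→10→13, push 2): res(3,8)=14
after path 3 (6→3→8→0→11→9→13, push 2): res(3,8)=12
after path 4 (6→3→8→0→11→10→13, push 8): res(3,8)=4
after path 5 (6→5→8→0→11→10→13, push 10): res(3,8)=4

Residual capacity of (3,8): 4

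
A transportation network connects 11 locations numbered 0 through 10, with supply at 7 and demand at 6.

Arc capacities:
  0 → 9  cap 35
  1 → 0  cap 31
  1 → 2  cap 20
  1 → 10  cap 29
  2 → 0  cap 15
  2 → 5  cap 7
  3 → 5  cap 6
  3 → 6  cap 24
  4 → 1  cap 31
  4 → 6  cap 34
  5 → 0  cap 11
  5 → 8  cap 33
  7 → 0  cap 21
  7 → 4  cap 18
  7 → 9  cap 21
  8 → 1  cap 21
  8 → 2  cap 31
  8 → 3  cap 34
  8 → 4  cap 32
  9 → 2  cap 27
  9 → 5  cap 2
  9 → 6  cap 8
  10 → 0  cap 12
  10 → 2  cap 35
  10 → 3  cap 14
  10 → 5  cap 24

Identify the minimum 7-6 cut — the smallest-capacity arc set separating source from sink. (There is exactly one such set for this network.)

augment #1: 7→4→6 push 18
augment #2: 7→9→6 push 8
augment #3: 7→9→5→8→3→6 push 2
augment #4: 7→9→2→5→8→3→6 push 7
max flow = 35; residual-reachable set from 7 gives S-side
cut edges (S→T): {(2,5), (7,4), (9,5), (9,6)} total cap 35

Min-cut arcs: {(2,5), (7,4), (9,5), (9,6)} (total capacity 35)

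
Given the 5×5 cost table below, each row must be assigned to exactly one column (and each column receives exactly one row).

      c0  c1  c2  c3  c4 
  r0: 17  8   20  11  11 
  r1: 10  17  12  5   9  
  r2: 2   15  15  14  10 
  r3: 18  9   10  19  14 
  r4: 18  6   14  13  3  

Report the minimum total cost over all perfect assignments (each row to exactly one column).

Minimum assignment cost: 28

optimal assignment: row0→col1 (cost 8), row1→col3 (cost 5), row2→col0 (cost 2), row3→col2 (cost 10), row4→col4 (cost 3)
total = 8 + 5 + 2 + 10 + 3 = 28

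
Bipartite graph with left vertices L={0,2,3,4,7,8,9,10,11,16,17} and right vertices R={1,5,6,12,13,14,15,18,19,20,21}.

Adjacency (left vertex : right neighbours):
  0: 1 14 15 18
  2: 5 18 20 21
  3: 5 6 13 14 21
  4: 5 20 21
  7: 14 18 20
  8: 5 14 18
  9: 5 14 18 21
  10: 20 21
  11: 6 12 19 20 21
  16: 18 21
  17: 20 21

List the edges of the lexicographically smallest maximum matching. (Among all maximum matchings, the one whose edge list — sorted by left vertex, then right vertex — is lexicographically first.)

|M| = 8 (so the lex-smallest maximum matching has 8 edges)
process left vertices in ascending order; for each, take the smallest-labelled available neighbour that still permits 8 edges overall, or leave it unmatched if none does
lex-smallest matching: {0-1, 2-5, 3-6, 4-20, 7-14, 8-18, 9-21, 11-12}

Lex-smallest maximum matching: {(0,1), (2,5), (3,6), (4,20), (7,14), (8,18), (9,21), (11,12)}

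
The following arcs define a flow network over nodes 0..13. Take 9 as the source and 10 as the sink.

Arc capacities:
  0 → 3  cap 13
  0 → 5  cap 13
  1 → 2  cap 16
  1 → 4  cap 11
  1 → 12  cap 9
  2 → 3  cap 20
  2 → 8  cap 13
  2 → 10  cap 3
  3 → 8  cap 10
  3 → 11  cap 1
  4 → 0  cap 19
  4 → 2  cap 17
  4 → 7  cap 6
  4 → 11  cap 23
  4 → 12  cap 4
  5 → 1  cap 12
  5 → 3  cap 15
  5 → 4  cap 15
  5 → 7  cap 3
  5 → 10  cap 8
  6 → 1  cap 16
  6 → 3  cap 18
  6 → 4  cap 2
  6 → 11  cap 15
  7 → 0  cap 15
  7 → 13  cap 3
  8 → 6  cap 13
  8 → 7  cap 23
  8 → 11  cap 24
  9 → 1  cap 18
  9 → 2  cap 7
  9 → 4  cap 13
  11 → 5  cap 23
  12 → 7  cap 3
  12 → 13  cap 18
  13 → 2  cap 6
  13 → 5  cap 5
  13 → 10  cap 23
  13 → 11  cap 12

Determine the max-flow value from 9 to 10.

augment #1: 9→2→10 bottleneck 3, total now 3
augment #2: 9→1→12→13→10 bottleneck 9, total now 12
augment #3: 9→4→0→5→10 bottleneck 8, total now 20
augment #4: 9→4→7→13→10 bottleneck 3, total now 23
augment #5: 9→4→12→13→10 bottleneck 2, total now 25
augment #6: 9→1→4→12→13→10 bottleneck 2, total now 27

Maximum flow value: 27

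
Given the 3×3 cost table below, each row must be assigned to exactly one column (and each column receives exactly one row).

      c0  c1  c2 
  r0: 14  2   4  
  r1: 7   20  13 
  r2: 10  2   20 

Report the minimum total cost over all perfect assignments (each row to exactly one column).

optimal assignment: row0→col2 (cost 4), row1→col0 (cost 7), row2→col1 (cost 2)
total = 4 + 7 + 2 = 13

Minimum assignment cost: 13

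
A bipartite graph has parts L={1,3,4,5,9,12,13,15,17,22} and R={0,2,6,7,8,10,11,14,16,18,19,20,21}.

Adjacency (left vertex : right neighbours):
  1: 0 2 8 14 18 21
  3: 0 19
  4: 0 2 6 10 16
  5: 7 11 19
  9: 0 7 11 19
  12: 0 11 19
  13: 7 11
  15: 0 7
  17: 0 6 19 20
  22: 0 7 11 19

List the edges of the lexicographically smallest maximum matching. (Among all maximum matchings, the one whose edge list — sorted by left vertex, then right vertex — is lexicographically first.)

|M| = 7 (so the lex-smallest maximum matching has 7 edges)
process left vertices in ascending order; for each, take the smallest-labelled available neighbour that still permits 7 edges overall, or leave it unmatched if none does
lex-smallest matching: {1-2, 3-0, 4-6, 5-7, 9-11, 12-19, 17-20}

Lex-smallest maximum matching: {(1,2), (3,0), (4,6), (5,7), (9,11), (12,19), (17,20)}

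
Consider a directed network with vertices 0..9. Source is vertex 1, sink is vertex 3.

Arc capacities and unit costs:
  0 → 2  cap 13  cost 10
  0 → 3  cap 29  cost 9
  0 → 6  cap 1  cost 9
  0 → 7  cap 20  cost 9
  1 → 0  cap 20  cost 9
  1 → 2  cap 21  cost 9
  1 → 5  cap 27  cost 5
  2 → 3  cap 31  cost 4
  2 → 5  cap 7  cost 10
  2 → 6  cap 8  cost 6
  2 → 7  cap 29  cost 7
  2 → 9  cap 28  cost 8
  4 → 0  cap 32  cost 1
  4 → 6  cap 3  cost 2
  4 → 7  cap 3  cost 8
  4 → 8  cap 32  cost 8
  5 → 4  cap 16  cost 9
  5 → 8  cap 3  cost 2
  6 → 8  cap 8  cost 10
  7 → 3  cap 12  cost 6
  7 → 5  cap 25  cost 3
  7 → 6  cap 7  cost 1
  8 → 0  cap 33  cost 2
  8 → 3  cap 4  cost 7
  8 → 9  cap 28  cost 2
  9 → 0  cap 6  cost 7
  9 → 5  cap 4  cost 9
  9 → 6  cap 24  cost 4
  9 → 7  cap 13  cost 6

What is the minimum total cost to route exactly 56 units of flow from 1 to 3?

shortest-cost path #1: 1→2→3 push 21 @ unit cost 13 (adds 273)
shortest-cost path #2: 1→5→8→3 push 3 @ unit cost 14 (adds 42)
shortest-cost path #3: 1→0→3 push 20 @ unit cost 18 (adds 360)
shortest-cost path #4: 1→5→4→0→3 push 9 @ unit cost 24 (adds 216)
shortest-cost path #5: 1→5→4→7→3 push 3 @ unit cost 28 (adds 84)
total cost = 975

Minimum cost for 56 units: 975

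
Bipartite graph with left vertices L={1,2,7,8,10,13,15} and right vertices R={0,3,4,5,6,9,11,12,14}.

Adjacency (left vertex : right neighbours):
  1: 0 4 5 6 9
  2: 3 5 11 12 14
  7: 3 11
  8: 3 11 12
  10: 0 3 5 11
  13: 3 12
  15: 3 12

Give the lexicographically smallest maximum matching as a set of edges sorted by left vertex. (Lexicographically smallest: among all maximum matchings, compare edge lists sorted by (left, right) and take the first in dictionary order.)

|M| = 6 (so the lex-smallest maximum matching has 6 edges)
process left vertices in ascending order; for each, take the smallest-labelled available neighbour that still permits 6 edges overall, or leave it unmatched if none does
lex-smallest matching: {1-0, 2-14, 7-3, 8-11, 10-5, 13-12}

Lex-smallest maximum matching: {(1,0), (2,14), (7,3), (8,11), (10,5), (13,12)}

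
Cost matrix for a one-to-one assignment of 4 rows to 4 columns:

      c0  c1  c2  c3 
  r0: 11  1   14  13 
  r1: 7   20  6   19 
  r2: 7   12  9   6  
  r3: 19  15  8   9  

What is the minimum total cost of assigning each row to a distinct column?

Minimum assignment cost: 22

optimal assignment: row0→col1 (cost 1), row1→col0 (cost 7), row2→col3 (cost 6), row3→col2 (cost 8)
total = 1 + 7 + 6 + 8 = 22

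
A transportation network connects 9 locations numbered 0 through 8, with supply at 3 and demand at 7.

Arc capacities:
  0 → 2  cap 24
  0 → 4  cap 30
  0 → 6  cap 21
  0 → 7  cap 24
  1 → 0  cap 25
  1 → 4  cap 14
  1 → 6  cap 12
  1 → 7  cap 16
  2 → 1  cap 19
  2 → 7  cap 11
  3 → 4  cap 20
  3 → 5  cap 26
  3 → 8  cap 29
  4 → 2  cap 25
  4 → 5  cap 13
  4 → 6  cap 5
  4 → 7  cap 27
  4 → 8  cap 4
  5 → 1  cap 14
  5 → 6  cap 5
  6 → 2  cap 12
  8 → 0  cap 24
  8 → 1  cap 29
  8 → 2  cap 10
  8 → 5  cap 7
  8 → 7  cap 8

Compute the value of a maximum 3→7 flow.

Maximum flow value: 68

augment #1: 3→4→7 bottleneck 20, total now 20
augment #2: 3→8→7 bottleneck 8, total now 28
augment #3: 3→5→1→7 bottleneck 14, total now 42
augment #4: 3→8→0→7 bottleneck 21, total now 63
augment #5: 3→5→6→2→7 bottleneck 5, total now 68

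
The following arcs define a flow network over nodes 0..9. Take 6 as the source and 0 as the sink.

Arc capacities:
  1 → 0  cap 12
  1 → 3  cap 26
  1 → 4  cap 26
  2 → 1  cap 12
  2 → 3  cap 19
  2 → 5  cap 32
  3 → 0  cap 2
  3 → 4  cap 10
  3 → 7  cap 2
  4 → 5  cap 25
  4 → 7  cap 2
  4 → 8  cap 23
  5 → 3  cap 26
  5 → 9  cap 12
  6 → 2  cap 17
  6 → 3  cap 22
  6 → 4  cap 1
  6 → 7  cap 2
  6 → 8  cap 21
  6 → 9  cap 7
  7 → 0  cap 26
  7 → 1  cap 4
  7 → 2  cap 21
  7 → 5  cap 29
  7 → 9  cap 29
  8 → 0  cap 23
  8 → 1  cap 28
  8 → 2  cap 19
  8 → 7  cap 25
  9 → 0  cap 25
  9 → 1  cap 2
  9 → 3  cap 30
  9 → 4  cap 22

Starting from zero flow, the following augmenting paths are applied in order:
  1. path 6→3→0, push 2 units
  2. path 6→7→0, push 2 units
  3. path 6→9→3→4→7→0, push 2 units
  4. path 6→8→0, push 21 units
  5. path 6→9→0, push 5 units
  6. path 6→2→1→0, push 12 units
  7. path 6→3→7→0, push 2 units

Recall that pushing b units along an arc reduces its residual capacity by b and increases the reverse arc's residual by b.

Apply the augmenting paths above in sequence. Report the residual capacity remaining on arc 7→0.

Residual capacity of (7,0): 20

after path 1 (6→3→0, push 2): res(7,0)=26
after path 2 (6→7→0, push 2): res(7,0)=24
after path 3 (6→9→3→4→7→0, push 2): res(7,0)=22
after path 4 (6→8→0, push 21): res(7,0)=22
after path 5 (6→9→0, push 5): res(7,0)=22
after path 6 (6→2→1→0, push 12): res(7,0)=22
after path 7 (6→3→7→0, push 2): res(7,0)=20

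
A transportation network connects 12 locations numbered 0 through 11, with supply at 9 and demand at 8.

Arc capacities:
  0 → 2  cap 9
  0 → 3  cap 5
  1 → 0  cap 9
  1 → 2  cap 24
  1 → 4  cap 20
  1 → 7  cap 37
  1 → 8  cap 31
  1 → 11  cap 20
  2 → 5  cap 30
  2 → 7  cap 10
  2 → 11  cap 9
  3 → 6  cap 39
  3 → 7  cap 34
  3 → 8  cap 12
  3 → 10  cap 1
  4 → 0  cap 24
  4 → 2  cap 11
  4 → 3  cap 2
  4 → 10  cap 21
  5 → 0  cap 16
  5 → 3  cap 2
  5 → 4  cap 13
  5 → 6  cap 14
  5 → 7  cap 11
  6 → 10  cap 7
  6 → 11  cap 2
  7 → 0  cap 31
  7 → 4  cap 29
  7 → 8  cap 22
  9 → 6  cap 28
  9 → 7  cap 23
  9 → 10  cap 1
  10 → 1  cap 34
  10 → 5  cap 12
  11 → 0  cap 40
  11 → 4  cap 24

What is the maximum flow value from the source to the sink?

augment #1: 9→7→8 bottleneck 22, total now 22
augment #2: 9→10→1→8 bottleneck 1, total now 23
augment #3: 9→6→10→1→8 bottleneck 7, total now 30
augment #4: 9→7→0→3→8 bottleneck 1, total now 31
augment #5: 9→6→11→0→3→8 bottleneck 2, total now 33

Maximum flow value: 33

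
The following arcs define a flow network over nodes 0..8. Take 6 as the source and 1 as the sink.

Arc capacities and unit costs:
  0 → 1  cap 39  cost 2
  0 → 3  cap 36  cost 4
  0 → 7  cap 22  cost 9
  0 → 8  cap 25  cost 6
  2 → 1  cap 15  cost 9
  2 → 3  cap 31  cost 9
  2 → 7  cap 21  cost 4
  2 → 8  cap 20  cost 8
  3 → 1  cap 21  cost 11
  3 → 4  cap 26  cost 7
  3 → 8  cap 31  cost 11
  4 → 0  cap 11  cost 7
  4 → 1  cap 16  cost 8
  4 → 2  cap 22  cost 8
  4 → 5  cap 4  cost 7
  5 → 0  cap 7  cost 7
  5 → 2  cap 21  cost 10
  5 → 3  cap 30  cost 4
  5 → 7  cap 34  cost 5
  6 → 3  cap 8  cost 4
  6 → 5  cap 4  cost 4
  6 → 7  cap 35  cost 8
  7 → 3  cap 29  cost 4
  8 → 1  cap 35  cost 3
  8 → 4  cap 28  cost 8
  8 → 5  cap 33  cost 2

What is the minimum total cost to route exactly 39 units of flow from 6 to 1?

shortest-cost path #1: 6→5→0→1 push 4 @ unit cost 13 (adds 52)
shortest-cost path #2: 6→3→1 push 8 @ unit cost 15 (adds 120)
shortest-cost path #3: 6→7→3→1 push 13 @ unit cost 23 (adds 299)
shortest-cost path #4: 6→7→3→8→1 push 14 @ unit cost 26 (adds 364)
total cost = 835

Minimum cost for 39 units: 835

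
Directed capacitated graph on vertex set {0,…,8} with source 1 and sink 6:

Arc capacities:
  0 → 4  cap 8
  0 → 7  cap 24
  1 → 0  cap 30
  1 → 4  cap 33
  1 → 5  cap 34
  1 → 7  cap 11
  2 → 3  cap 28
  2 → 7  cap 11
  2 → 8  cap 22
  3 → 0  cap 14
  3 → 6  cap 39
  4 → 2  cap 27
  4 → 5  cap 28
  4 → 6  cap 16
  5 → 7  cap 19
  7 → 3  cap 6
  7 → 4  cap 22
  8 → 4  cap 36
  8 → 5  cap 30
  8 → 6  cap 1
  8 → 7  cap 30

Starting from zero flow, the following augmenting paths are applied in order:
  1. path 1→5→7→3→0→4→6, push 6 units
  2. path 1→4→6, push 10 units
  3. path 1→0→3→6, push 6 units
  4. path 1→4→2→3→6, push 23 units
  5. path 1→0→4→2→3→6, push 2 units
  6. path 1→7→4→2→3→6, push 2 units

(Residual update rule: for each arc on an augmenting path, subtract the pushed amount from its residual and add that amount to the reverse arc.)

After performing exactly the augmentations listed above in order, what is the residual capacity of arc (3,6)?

after path 1 (1→5→7→3→0→4→6, push 6): res(3,6)=39
after path 2 (1→4→6, push 10): res(3,6)=39
after path 3 (1→0→3→6, push 6): res(3,6)=33
after path 4 (1→4→2→3→6, push 23): res(3,6)=10
after path 5 (1→0→4→2→3→6, push 2): res(3,6)=8
after path 6 (1→7→4→2→3→6, push 2): res(3,6)=6

Residual capacity of (3,6): 6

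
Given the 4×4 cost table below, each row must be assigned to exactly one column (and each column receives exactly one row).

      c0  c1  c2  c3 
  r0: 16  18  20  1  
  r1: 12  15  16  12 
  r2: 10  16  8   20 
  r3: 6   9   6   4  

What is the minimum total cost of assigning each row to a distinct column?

one of 2 optimal assignments: row0→col3 (cost 1), row1→col0 (cost 12), row2→col2 (cost 8), row3→col1 (cost 9)
total = 1 + 12 + 8 + 9 = 30

Minimum assignment cost: 30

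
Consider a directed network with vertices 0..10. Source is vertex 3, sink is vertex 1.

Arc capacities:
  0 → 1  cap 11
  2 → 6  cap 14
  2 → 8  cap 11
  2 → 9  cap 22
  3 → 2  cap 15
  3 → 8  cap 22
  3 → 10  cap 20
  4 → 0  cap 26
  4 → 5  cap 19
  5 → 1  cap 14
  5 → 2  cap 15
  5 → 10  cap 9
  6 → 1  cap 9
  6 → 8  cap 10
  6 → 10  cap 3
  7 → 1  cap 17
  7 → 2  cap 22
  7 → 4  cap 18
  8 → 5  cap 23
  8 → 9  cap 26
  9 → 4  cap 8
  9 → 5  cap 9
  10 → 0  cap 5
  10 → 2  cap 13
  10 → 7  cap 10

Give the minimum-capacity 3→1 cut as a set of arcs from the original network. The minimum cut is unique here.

augment #1: 3→2→6→1 push 9
augment #2: 3→8→5→1 push 14
augment #3: 3→10→0→1 push 5
augment #4: 3→10→7→1 push 10
augment #5: 3→2→9→4→0→1 push 6
max flow = 44; residual-reachable set from 3 gives S-side
cut edges (S→T): {(0,1), (5,1), (6,1), (10,7)} total cap 44

Min-cut arcs: {(0,1), (5,1), (6,1), (10,7)} (total capacity 44)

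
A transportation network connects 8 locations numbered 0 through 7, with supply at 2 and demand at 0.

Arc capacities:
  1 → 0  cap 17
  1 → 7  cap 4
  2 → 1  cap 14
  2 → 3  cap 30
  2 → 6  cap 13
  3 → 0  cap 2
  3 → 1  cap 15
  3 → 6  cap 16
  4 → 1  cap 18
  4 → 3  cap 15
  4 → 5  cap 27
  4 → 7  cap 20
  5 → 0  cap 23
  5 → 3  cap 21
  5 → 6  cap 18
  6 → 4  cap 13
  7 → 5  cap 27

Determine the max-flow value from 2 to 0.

augment #1: 2→1→0 bottleneck 14, total now 14
augment #2: 2→3→0 bottleneck 2, total now 16
augment #3: 2→3→1→0 bottleneck 3, total now 19
augment #4: 2→6→4→5→0 bottleneck 13, total now 32
augment #5: 2→3→1→7→5→0 bottleneck 4, total now 36

Maximum flow value: 36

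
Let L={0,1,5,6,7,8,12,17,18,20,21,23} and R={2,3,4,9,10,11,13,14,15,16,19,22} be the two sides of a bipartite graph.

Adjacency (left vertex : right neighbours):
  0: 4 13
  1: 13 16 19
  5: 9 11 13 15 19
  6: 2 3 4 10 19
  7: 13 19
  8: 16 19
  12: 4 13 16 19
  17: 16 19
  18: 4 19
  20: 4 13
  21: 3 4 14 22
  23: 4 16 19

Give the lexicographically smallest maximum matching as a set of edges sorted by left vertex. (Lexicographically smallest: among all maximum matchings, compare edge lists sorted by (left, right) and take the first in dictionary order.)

Lex-smallest maximum matching: {(0,4), (1,13), (5,9), (6,2), (7,19), (8,16), (21,3)}

|M| = 7 (so the lex-smallest maximum matching has 7 edges)
process left vertices in ascending order; for each, take the smallest-labelled available neighbour that still permits 7 edges overall, or leave it unmatched if none does
lex-smallest matching: {0-4, 1-13, 5-9, 6-2, 7-19, 8-16, 21-3}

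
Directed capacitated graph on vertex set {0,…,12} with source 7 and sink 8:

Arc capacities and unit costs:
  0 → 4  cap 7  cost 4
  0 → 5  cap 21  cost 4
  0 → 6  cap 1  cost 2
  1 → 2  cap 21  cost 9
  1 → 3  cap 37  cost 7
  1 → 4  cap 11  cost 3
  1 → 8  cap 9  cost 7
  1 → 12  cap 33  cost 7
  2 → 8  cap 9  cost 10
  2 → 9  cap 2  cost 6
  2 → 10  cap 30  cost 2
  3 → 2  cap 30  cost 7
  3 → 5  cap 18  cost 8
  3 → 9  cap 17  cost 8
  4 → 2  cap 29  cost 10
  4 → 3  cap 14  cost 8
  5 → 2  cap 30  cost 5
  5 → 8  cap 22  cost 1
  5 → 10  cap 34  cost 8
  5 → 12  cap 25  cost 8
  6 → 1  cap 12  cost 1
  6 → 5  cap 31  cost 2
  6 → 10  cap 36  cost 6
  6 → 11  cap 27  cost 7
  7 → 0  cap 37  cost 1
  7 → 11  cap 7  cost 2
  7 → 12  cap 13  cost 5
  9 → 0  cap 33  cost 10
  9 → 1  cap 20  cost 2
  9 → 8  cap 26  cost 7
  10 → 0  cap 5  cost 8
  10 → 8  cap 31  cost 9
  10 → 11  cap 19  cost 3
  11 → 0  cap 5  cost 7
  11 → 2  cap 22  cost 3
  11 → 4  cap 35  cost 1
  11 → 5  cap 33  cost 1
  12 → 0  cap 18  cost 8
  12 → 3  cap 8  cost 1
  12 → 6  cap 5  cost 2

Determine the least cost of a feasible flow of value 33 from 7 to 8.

shortest-cost path #1: 7→11→5→8 push 7 @ unit cost 4 (adds 28)
shortest-cost path #2: 7→0→5→8 push 15 @ unit cost 6 (adds 90)
shortest-cost path #3: 7→0→6→1→8 push 1 @ unit cost 11 (adds 11)
shortest-cost path #4: 7→12→6→1→8 push 5 @ unit cost 15 (adds 75)
shortest-cost path #5: 7→0→5→11→2→8 push 5 @ unit cost 17 (adds 85)
total cost = 289

Minimum cost for 33 units: 289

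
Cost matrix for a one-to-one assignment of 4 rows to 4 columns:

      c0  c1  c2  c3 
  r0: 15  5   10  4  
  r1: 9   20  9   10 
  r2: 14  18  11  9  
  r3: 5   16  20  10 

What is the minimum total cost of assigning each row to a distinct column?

optimal assignment: row0→col1 (cost 5), row1→col2 (cost 9), row2→col3 (cost 9), row3→col0 (cost 5)
total = 5 + 9 + 9 + 5 = 28

Minimum assignment cost: 28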